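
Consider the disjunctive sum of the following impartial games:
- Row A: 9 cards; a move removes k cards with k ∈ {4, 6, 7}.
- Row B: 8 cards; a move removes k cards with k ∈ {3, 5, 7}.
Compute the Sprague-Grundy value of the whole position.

For row A, compute g(0), g(1), … with moves {4, 6, 7}:
g(0) = mex{} = 0
g(1) = mex{} = 0
g(2) = mex{} = 0
g(3) = mex{} = 0
g(4) = mex{0} = 1
g(5) = mex{0} = 1
g(6) = mex{0} = 1
g(7) = mex{0} = 1
g(8) = mex{0,1} = 2
g(9) = mex{0,1} = 2
So g(9) = 2.
For row B, compute g(0), g(1), … with moves {3, 5, 7}:
k:     0  1  2  3  4  5  6  7  8
g(k):  0  0  0  1  1  1  2  2  2
So g(8) = 2.
By the Sprague-Grundy theorem, the Grundy value of a sum of independent games is the XOR of the component values.
Combined value = 2 XOR 2 = 0.

0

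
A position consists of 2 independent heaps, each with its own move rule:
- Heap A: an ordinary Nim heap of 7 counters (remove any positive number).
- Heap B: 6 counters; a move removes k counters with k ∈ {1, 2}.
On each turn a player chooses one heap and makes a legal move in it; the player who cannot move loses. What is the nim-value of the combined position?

Heap A is a plain Nim heap of size 7, so its Grundy value is 7.
For heap B, compute g(0), g(1), … with moves {1, 2}:
g(0) = mex{} = 0
g(1) = mex{0} = 1
g(2) = mex{0,1} = 2
g(3) = mex{1,2} = 0
g(4) = mex{0,2} = 1
g(5) = mex{0,1} = 2
g(6) = mex{1,2} = 0
So g(6) = 0.
The value of a disjunctive sum is the nim-sum of the parts.
Combined value = 7 XOR 0 = 7.

7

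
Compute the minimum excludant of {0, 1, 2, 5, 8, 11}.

3

The values 0, 1, 2 are all present; 3 is the first non-negative integer missing from the set.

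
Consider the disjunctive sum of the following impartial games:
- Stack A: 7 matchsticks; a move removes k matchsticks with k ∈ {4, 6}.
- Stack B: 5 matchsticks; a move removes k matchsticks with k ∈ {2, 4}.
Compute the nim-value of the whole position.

3

Build the Grundy sequence for stack A with g(k) = mex{g(k−s) : s ∈ {4, 6}, s ≤ k}:
g(0) = mex{} = 0
g(1) = mex{} = 0
g(2) = mex{} = 0
g(3) = mex{} = 0
g(4) = mex{0} = 1
g(5) = mex{0} = 1
g(6) = mex{0} = 1
g(7) = mex{0} = 1
So g(7) = 1.
For stack B, compute g(0), g(1), … with moves {2, 4}:
k:     0  1  2  3  4  5
g(k):  0  0  1  1  2  2
So g(5) = 2.
By the Sprague-Grundy theorem, the Grundy value of a sum of independent games is the XOR of the component values.
Combined value = 1 XOR 2 = 3.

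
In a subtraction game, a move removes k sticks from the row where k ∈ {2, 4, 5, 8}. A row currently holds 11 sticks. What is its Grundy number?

2

Build the Grundy sequence with g(k) = mex{g(k−s) : s ∈ {2, 4, 5, 8}, s ≤ k}:
k:     0  1  2  3  4  5  6  7  8  9 10 11
g(k):  0  0  1  1  2  2  3  0  4  1  0  2
So g(11) = 2.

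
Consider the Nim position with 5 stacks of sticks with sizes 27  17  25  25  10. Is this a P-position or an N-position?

Write each in binary and XOR column by column:
  11011  (27)
  10001  (17)
  11001  (25)
  11001  (25)
  01010  (10)
  -----
  00000  (0)
The nim-sum is 0, so this is a P-position: the player to move is in a losing position under optimal play.

P-position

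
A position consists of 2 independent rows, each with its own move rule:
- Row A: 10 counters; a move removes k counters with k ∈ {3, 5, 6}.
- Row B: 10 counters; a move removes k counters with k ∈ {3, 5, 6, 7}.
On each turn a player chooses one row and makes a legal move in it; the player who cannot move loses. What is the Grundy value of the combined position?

Build the Grundy sequence for row A with g(k) = mex{g(k−s) : s ∈ {3, 5, 6}, s ≤ k}:
k:     0  1  2  3  4  5  6  7  8  9 10
g(k):  0  0  0  1  1  1  2  2  2  0  0
So g(10) = 0.
Build the Grundy sequence for row B with g(k) = mex{g(k−s) : s ∈ {3, 5, 6, 7}, s ≤ k}:
g(0) = mex{} = 0
g(1) = mex{} = 0
g(2) = mex{} = 0
g(3) = mex{0} = 1
g(4) = mex{0} = 1
g(5) = mex{0} = 1
g(6) = mex{0,1} = 2
g(7) = mex{0,1} = 2
g(8) = mex{0,1} = 2
g(9) = mex{0,1,2} = 3
g(10) = mex{1,2} = 0
So g(10) = 0.
The value of a disjunctive sum is the nim-sum of the parts.
Combined value = 0 XOR 0 = 0.

0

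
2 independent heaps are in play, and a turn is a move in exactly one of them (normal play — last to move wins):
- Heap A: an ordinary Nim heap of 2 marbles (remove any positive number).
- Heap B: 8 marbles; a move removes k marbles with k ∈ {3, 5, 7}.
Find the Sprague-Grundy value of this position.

Heap A is a plain Nim heap of size 2, so its Grundy value is 2.
For heap B, compute g(0), g(1), … with moves {3, 5, 7}:
g(0) = mex{} = 0
g(1) = mex{} = 0
g(2) = mex{} = 0
g(3) = mex{0} = 1
g(4) = mex{0} = 1
g(5) = mex{0} = 1
g(6) = mex{0,1} = 2
g(7) = mex{0,1} = 2
g(8) = mex{0,1} = 2
So g(8) = 2.
By the Sprague-Grundy theorem, the Grundy value of a sum of independent games is the XOR of the component values.
Combined value = 2 XOR 2 = 0.

0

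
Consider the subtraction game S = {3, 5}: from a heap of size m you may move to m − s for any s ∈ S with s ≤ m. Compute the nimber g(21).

1

Compute g(0), g(1), … for moves {3, 5}:
k:     0  1  2  3  4  5  6  7  8  9 10 11 12 13 14 15 16 17 18 19 20 21
g(k):  0  0  0  1  1  1  2  2  0  0  0  1  1  1  2  2  0  0  0  1  1  1
So g(21) = 1.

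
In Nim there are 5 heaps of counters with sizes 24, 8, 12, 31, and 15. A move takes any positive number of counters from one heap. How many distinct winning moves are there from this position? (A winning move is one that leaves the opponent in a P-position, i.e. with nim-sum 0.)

5

Nim-sum: 24 ⊕ 8 ⊕ 12 ⊕ 31 ⊕ 15 = 12.
The overall nim-sum is X = 12. A heap of size p has a winning move iff p XOR X < p (reduce it to p XOR X).
  24: 24 XOR 12 = 20 < 24 — winning move (to 20).
  8: 8 XOR 12 = 4 < 8 — winning move (to 4).
  12: 12 XOR 12 = 0 < 12 — winning move (to 0).
  31: 31 XOR 12 = 19 < 31 — winning move (to 19).
  15: 15 XOR 12 = 3 < 15 — winning move (to 3).
That gives 5 winning moves.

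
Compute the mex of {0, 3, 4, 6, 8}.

0 is in the set but 1 is not, so the mex is 1.

1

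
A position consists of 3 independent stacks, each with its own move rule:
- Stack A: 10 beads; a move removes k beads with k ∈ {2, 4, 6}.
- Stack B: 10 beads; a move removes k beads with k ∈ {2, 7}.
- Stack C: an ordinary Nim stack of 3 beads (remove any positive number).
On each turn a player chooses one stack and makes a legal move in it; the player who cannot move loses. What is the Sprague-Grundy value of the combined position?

2

For stack A, compute g(0), g(1), … with moves {2, 4, 6}:
g(0) = mex{} = 0
g(1) = mex{} = 0
g(2) = mex{0} = 1
g(3) = mex{0} = 1
g(4) = mex{0,1} = 2
g(5) = mex{0,1} = 2
g(6) = mex{0,1,2} = 3
g(7) = mex{0,1,2} = 3
g(8) = mex{1,2,3} = 0
g(9) = mex{1,2,3} = 0
g(10) = mex{0,2,3} = 1
So g(10) = 1.
Build the Grundy sequence for stack B with g(k) = mex{g(k−s) : s ∈ {2, 7}, s ≤ k}:
g(0) = mex{} = 0
g(1) = mex{} = 0
g(2) = mex{0} = 1
g(3) = mex{0} = 1
g(4) = mex{1} = 0
g(5) = mex{1} = 0
g(6) = mex{0} = 1
g(7) = mex{0} = 1
g(8) = mex{0,1} = 2
g(9) = mex{1} = 0
g(10) = mex{1,2} = 0
So g(10) = 0.
Stack C is a plain Nim stack of size 3, so its Grundy value is 3.
The value of a disjunctive sum is the nim-sum of the parts.
Combined value = 1 XOR 0 XOR 3 = 2.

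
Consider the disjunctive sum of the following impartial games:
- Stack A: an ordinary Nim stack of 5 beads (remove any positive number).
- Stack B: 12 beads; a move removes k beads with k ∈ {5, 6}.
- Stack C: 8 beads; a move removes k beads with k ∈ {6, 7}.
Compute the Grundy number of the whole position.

4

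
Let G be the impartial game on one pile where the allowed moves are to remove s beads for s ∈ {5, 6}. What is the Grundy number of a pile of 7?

1

Compute g(0), g(1), … for moves {5, 6}:
g(0) = mex{} = 0
g(1) = mex{} = 0
g(2) = mex{} = 0
g(3) = mex{} = 0
g(4) = mex{} = 0
g(5) = mex{0} = 1
g(6) = mex{0} = 1
g(7) = mex{0} = 1
So g(7) = 1.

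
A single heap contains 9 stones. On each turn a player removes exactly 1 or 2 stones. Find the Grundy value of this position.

0

Grundy values for subtraction set {1, 2}:
g(0) = mex{} = 0
g(1) = mex{0} = 1
g(2) = mex{0,1} = 2
g(3) = mex{1,2} = 0
g(4) = mex{0,2} = 1
g(5) = mex{0,1} = 2
g(6) = mex{1,2} = 0
g(7) = mex{0,2} = 1
g(8) = mex{0,1} = 2
g(9) = mex{1,2} = 0
So g(9) = 0.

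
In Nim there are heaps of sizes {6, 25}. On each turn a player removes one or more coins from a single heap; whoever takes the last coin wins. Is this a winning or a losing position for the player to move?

Nim-sum: 6 ^ 25 = 31.
The nim-sum is 31 ≠ 0, so this is an N-position: the player to move can win.

Winning position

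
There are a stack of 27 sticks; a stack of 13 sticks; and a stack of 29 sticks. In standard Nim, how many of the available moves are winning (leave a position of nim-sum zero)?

3

Compute the nim-sum pairwise:
27 ⊕ 13 = 22
22 ⊕ 29 = 11
The overall nim-sum is X = 11. A stack of size p has a winning move iff p XOR X < p (reduce it to p XOR X).
  27: 27 XOR 11 = 16 < 27 — winning move (to 16).
  13: 13 XOR 11 = 6 < 13 — winning move (to 6).
  29: 29 XOR 11 = 22 < 29 — winning move (to 22).
That gives 3 winning moves.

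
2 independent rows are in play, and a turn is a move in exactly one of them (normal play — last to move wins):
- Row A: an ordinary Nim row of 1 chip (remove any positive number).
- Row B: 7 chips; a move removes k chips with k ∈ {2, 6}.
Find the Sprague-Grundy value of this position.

0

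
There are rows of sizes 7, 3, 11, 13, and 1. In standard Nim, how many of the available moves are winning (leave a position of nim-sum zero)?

3

Nim-sum: 7 ^ 3 ^ 11 ^ 13 ^ 1 = 3.
The overall nim-sum is X = 3. A row of size p has a winning move iff p XOR X < p (reduce it to p XOR X).
  7: 7 XOR 3 = 4 < 7 — winning move (to 4).
  3: 3 XOR 3 = 0 < 3 — winning move (to 0).
  11: 11 XOR 3 = 8 < 11 — winning move (to 8).
  13: 13 XOR 3 = 14 ≥ 13 — no move.
  1: 1 XOR 3 = 2 ≥ 1 — no move.
That gives 3 winning moves.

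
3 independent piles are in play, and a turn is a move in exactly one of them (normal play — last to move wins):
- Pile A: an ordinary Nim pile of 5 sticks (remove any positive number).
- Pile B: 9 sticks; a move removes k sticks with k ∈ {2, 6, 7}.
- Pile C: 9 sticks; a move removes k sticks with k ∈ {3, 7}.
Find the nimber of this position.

Pile A is a plain Nim pile of size 5, so its Grundy value is 5.
Grundy values for pile B (subtraction set {2, 6, 7}):
k:     0  1  2  3  4  5  6  7  8  9
g(k):  0  0  1  1  0  0  1  1  2  0
So g(9) = 0.
Grundy values for pile C (subtraction set {3, 7}):
g(0) = mex{} = 0
g(1) = mex{} = 0
g(2) = mex{} = 0
g(3) = mex{0} = 1
g(4) = mex{0} = 1
g(5) = mex{0} = 1
g(6) = mex{1} = 0
g(7) = mex{0,1} = 2
g(8) = mex{0,1} = 2
g(9) = mex{0} = 1
So g(9) = 1.
By the Sprague-Grundy theorem, the Grundy value of a sum of independent games is the XOR of the component values.
Combined value = 5 ⊕ 0 ⊕ 1 = 4.

4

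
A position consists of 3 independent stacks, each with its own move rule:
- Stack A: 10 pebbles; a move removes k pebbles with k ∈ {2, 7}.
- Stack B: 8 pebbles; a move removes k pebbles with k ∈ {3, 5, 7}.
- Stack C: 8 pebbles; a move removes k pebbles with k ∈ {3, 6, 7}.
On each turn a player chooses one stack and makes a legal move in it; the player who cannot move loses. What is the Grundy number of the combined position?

0

For stack A, compute g(0), g(1), … with moves {2, 7}:
k:     0  1  2  3  4  5  6  7  8  9 10
g(k):  0  0  1  1  0  0  1  1  2  0  0
So g(10) = 0.
Grundy values for stack B (subtraction set {3, 5, 7}):
g(0) = mex{} = 0
g(1) = mex{} = 0
g(2) = mex{} = 0
g(3) = mex{0} = 1
g(4) = mex{0} = 1
g(5) = mex{0} = 1
g(6) = mex{0,1} = 2
g(7) = mex{0,1} = 2
g(8) = mex{0,1} = 2
So g(8) = 2.
Build the Grundy sequence for stack C with g(k) = mex{g(k−s) : s ∈ {3, 6, 7}, s ≤ k}:
k:     0  1  2  3  4  5  6  7  8
g(k):  0  0  0  1  1  1  2  2  2
So g(8) = 2.
By the Sprague-Grundy theorem, the Grundy value of a sum of independent games is the XOR of the component values.
Combined value = 0 XOR 2 XOR 2 = 0.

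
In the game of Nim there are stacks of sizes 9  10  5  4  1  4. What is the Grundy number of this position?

7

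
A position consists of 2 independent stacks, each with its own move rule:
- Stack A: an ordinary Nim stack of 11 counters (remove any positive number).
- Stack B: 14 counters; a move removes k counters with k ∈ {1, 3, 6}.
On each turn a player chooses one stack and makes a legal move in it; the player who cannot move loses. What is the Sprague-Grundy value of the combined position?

10

Stack A is a plain Nim stack of size 11, so its Grundy value is 11.
For stack B, compute g(0), g(1), … with moves {1, 3, 6}:
g(0) = mex{} = 0
g(1) = mex{0} = 1
g(2) = mex{1} = 0
g(3) = mex{0} = 1
g(4) = mex{1} = 0
g(5) = mex{0} = 1
g(6) = mex{0,1} = 2
g(7) = mex{0,1,2} = 3
g(8) = mex{0,1,3} = 2
g(9) = mex{1,2} = 0
g(10) = mex{0,3} = 1
g(11) = mex{1,2} = 0
g(12) = mex{0,2} = 1
g(13) = mex{1,3} = 0
g(14) = mex{0,2} = 1
So g(14) = 1.
The value of a disjunctive sum is the nim-sum of the parts.
Combined value = 11 ⊕ 1 = 10.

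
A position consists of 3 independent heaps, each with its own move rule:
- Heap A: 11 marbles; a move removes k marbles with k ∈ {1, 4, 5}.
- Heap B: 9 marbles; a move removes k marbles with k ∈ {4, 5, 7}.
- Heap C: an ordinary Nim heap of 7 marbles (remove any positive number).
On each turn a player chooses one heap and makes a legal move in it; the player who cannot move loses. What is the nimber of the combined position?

For heap A, compute g(0), g(1), … with moves {1, 4, 5}:
g(0) = mex{} = 0
g(1) = mex{0} = 1
g(2) = mex{1} = 0
g(3) = mex{0} = 1
g(4) = mex{0,1} = 2
g(5) = mex{0,1,2} = 3
g(6) = mex{0,1,3} = 2
g(7) = mex{0,1,2} = 3
g(8) = mex{1,2,3} = 0
g(9) = mex{0,2,3} = 1
g(10) = mex{1,2,3} = 0
g(11) = mex{0,2,3} = 1
So g(11) = 1.
Build the Grundy sequence for heap B with g(k) = mex{g(k−s) : s ∈ {4, 5, 7}, s ≤ k}:
g(0) = mex{} = 0
g(1) = mex{} = 0
g(2) = mex{} = 0
g(3) = mex{} = 0
g(4) = mex{0} = 1
g(5) = mex{0} = 1
g(6) = mex{0} = 1
g(7) = mex{0} = 1
g(8) = mex{0,1} = 2
g(9) = mex{0,1} = 2
So g(9) = 2.
Heap C is a plain Nim heap of size 7, so its Grundy value is 7.
The value of a disjunctive sum is the nim-sum of the parts.
Combined value = 1 XOR 2 XOR 7 = 4.

4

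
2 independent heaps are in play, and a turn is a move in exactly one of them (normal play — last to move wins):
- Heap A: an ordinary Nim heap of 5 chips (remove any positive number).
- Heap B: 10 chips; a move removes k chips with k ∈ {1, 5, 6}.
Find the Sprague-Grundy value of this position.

Heap A is a plain Nim heap of size 5, so its Grundy value is 5.
Build the Grundy sequence for heap B with g(k) = mex{g(k−s) : s ∈ {1, 5, 6}, s ≤ k}:
k:     0  1  2  3  4  5  6  7  8  9 10
g(k):  0  1  0  1  0  1  2  3  2  3  2
So g(10) = 2.
By the Sprague-Grundy theorem, the Grundy value of a sum of independent games is the XOR of the component values.
Combined value = 5 XOR 2 = 7.

7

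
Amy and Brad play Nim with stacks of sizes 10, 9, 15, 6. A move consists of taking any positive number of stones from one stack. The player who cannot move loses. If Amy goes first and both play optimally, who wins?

Amy wins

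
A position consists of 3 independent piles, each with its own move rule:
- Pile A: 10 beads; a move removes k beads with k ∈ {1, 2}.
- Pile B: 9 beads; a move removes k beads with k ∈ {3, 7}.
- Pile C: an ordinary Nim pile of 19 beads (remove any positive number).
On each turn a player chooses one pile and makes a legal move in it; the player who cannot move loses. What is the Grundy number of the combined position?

Build the Grundy sequence for pile A with g(k) = mex{g(k−s) : s ∈ {1, 2}, s ≤ k}:
k:     0  1  2  3  4  5  6  7  8  9 10
g(k):  0  1  2  0  1  2  0  1  2  0  1
So g(10) = 1.
For pile B, compute g(0), g(1), … with moves {3, 7}:
k:     0  1  2  3  4  5  6  7  8  9
g(k):  0  0  0  1  1  1  0  2  2  1
So g(9) = 1.
Pile C is a plain Nim pile of size 19, so its Grundy value is 19.
By the Sprague-Grundy theorem, the Grundy value of a sum of independent games is the XOR of the component values.
Combined value = 1 XOR 1 XOR 19 = 19.

19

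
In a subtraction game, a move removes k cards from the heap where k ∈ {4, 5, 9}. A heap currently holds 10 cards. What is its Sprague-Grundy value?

2

Compute g(0), g(1), … for moves {4, 5, 9}:
g(0) = mex{} = 0
g(1) = mex{} = 0
g(2) = mex{} = 0
g(3) = mex{} = 0
g(4) = mex{0} = 1
g(5) = mex{0} = 1
g(6) = mex{0} = 1
g(7) = mex{0} = 1
g(8) = mex{0,1} = 2
g(9) = mex{0,1} = 2
g(10) = mex{0,1} = 2
So g(10) = 2.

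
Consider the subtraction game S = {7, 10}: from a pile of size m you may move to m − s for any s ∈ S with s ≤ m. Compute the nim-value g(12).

Compute g(0), g(1), … for moves {7, 10}:
g(0) = mex{} = 0
g(1) = mex{} = 0
g(2) = mex{} = 0
g(3) = mex{} = 0
g(4) = mex{} = 0
g(5) = mex{} = 0
g(6) = mex{} = 0
g(7) = mex{0} = 1
g(8) = mex{0} = 1
g(9) = mex{0} = 1
g(10) = mex{0} = 1
g(11) = mex{0} = 1
g(12) = mex{0} = 1
So g(12) = 1.

1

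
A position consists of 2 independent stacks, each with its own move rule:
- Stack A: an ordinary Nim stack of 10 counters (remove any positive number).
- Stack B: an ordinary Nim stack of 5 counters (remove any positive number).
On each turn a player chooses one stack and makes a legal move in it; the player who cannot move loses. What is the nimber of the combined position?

15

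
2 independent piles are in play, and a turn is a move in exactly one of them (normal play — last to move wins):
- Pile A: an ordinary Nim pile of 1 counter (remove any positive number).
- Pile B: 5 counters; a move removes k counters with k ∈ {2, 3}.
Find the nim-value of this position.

1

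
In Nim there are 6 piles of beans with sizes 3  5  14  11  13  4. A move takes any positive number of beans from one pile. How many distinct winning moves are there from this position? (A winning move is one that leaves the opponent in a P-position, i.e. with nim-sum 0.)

Write each in binary and XOR column by column:
  0011  (3)
  0101  (5)
  1110  (14)
  1011  (11)
  1101  (13)
  0100  (4)
  ----
  1010  (10)
The overall nim-sum is X = 10. A pile of size p has a winning move iff p XOR X < p (reduce it to p XOR X).
  3: 3 XOR 10 = 9 ≥ 3 — no move.
  5: 5 XOR 10 = 15 ≥ 5 — no move.
  14: 14 XOR 10 = 4 < 14 — winning move (to 4).
  11: 11 XOR 10 = 1 < 11 — winning move (to 1).
  13: 13 XOR 10 = 7 < 13 — winning move (to 7).
  4: 4 XOR 10 = 14 ≥ 4 — no move.
That gives 3 winning moves.

3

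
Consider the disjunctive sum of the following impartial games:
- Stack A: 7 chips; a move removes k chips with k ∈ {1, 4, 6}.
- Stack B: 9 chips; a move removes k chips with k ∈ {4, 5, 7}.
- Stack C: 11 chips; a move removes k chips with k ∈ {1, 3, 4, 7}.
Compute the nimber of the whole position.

3

For stack A, compute g(0), g(1), … with moves {1, 4, 6}:
g(0) = mex{} = 0
g(1) = mex{0} = 1
g(2) = mex{1} = 0
g(3) = mex{0} = 1
g(4) = mex{0,1} = 2
g(5) = mex{1,2} = 0
g(6) = mex{0} = 1
g(7) = mex{1} = 0
So g(7) = 0.
Grundy values for stack B (subtraction set {4, 5, 7}):
k:     0  1  2  3  4  5  6  7  8  9
g(k):  0  0  0  0  1  1  1  1  2  2
So g(9) = 2.
Grundy values for stack C (subtraction set {1, 3, 4, 7}):
g(0) = mex{} = 0
g(1) = mex{0} = 1
g(2) = mex{1} = 0
g(3) = mex{0} = 1
g(4) = mex{0,1} = 2
g(5) = mex{0,1,2} = 3
g(6) = mex{0,1,3} = 2
g(7) = mex{0,1,2} = 3
g(8) = mex{1,2,3} = 0
g(9) = mex{0,2,3} = 1
g(10) = mex{1,2,3} = 0
g(11) = mex{0,2,3} = 1
So g(11) = 1.
The value of a disjunctive sum is the nim-sum of the parts.
Combined value = 0 XOR 2 XOR 1 = 3.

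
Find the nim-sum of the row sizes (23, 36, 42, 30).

Nim-sum: 23 XOR 36 XOR 42 XOR 30 = 7.

7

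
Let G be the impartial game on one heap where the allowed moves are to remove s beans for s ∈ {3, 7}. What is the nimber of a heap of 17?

Build the Grundy sequence with g(k) = mex{g(k−s) : s ∈ {3, 7}, s ≤ k}:
k:     0  1  2  3  4  5  6  7  8  9 10 11 12 13 14 15 16 17
g(k):  0  0  0  1  1  1  0  2  2  1  0  0  0  1  1  1  0  2
So g(17) = 2.

2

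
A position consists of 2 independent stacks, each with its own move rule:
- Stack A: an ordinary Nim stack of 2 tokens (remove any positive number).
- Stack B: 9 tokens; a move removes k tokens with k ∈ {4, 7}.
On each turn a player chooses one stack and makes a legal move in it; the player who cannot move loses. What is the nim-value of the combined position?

0

Stack A is a plain Nim stack of size 2, so its Grundy value is 2.
For stack B, compute g(0), g(1), … with moves {4, 7}:
k:     0  1  2  3  4  5  6  7  8  9
g(k):  0  0  0  0  1  1  1  1  2  2
So g(9) = 2.
The value of a disjunctive sum is the nim-sum of the parts.
Combined value = 2 XOR 2 = 0.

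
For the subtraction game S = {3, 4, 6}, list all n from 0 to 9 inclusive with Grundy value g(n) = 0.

Build the Grundy sequence with g(k) = mex{g(k−s) : s ∈ {3, 4, 6}, s ≤ k}:
k:     0  1  2  3  4  5  6  7  8  9
g(k):  0  0  0  1  1  1  2  2  2  0
The P-positions (g = 0) in 0..9 are 0, 1, 2, 9.

0, 1, 2, 9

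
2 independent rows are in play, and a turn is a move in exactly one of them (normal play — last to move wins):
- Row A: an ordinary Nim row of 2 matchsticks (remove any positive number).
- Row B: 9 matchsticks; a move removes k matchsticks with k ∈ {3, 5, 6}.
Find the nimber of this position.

2

Row A is a plain Nim row of size 2, so its Grundy value is 2.
For row B, compute g(0), g(1), … with moves {3, 5, 6}:
g(0) = mex{} = 0
g(1) = mex{} = 0
g(2) = mex{} = 0
g(3) = mex{0} = 1
g(4) = mex{0} = 1
g(5) = mex{0} = 1
g(6) = mex{0,1} = 2
g(7) = mex{0,1} = 2
g(8) = mex{0,1} = 2
g(9) = mex{1,2} = 0
So g(9) = 0.
By the Sprague-Grundy theorem, the Grundy value of a sum of independent games is the XOR of the component values.
Combined value = 2 XOR 0 = 2.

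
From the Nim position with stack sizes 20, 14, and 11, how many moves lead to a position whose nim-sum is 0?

Nim-sum: 20 ^ 14 ^ 11 = 17.
The overall nim-sum is X = 17. A stack of size p has a winning move iff p XOR X < p (reduce it to p XOR X).
  20: 20 XOR 17 = 5 < 20 — winning move (to 5).
  14: 14 XOR 17 = 31 ≥ 14 — no move.
  11: 11 XOR 17 = 26 ≥ 11 — no move.
That gives 1 winning move.

1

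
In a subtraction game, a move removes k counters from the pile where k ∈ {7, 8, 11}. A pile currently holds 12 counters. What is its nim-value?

1

Compute g(0), g(1), … for moves {7, 8, 11}:
k:     0  1  2  3  4  5  6  7  8  9 10 11 12
g(k):  0  0  0  0  0  0  0  1  1  1  1  1  1
So g(12) = 1.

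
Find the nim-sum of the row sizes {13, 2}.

15

Nim-sum: 13 XOR 2 = 15.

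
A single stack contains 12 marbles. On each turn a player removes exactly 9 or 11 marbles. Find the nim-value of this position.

1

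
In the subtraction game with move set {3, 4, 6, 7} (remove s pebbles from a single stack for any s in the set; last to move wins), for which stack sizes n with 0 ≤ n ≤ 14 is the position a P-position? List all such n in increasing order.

0, 1, 2, 10, 11, 12

Compute g(0), g(1), … for moves {3, 4, 6, 7}:
k:     0  1  2  3  4  5  6  7  8  9 10 11 12 13 14
g(k):  0  0  0  1  1  1  2  2  2  3  0  0  0  1  1
The P-positions (g = 0) in 0..14 are 0, 1, 2, 10, 11, 12.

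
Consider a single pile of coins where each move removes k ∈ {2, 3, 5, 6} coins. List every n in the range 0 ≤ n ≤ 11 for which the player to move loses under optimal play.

0, 1, 8, 9

Build the Grundy sequence with g(k) = mex{g(k−s) : s ∈ {2, 3, 5, 6}, s ≤ k}:
k:     0  1  2  3  4  5  6  7  8  9 10 11
g(k):  0  0  1  1  2  2  3  3  0  0  1  1
The P-positions (g = 0) in 0..11 are 0, 1, 8, 9.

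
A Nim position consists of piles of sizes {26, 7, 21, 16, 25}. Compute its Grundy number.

Nim-sum: 26 ^ 7 ^ 21 ^ 16 ^ 25 = 1.

1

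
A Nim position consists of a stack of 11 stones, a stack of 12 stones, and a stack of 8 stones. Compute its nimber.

Nim-sum: 11 ^ 12 ^ 8 = 15.

15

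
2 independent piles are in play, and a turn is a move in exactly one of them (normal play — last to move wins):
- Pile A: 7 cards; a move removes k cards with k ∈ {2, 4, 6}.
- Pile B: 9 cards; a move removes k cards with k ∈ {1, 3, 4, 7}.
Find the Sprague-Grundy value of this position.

Grundy values for pile A (subtraction set {2, 4, 6}):
k:     0  1  2  3  4  5  6  7
g(k):  0  0  1  1  2  2  3  3
So g(7) = 3.
Grundy values for pile B (subtraction set {1, 3, 4, 7}):
g(0) = mex{} = 0
g(1) = mex{0} = 1
g(2) = mex{1} = 0
g(3) = mex{0} = 1
g(4) = mex{0,1} = 2
g(5) = mex{0,1,2} = 3
g(6) = mex{0,1,3} = 2
g(7) = mex{0,1,2} = 3
g(8) = mex{1,2,3} = 0
g(9) = mex{0,2,3} = 1
So g(9) = 1.
The value of a disjunctive sum is the nim-sum of the parts.
Combined value = 3 ⊕ 1 = 2.

2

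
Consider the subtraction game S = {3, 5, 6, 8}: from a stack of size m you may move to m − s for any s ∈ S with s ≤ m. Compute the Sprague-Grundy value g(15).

1

Compute g(0), g(1), … for moves {3, 5, 6, 8}:
k:     0  1  2  3  4  5  6  7  8  9 10 11 12 13 14 15
g(k):  0  0  0  1  1  1  2  2  2  3  3  0  0  0  1  1
So g(15) = 1.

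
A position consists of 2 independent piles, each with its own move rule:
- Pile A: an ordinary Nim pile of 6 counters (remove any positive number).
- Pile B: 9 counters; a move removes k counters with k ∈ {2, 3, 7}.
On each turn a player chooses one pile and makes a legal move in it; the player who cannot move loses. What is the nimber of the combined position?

4

Pile A is a plain Nim pile of size 6, so its Grundy value is 6.
For pile B, compute g(0), g(1), … with moves {2, 3, 7}:
g(0) = mex{} = 0
g(1) = mex{} = 0
g(2) = mex{0} = 1
g(3) = mex{0} = 1
g(4) = mex{0,1} = 2
g(5) = mex{1} = 0
g(6) = mex{1,2} = 0
g(7) = mex{0,2} = 1
g(8) = mex{0} = 1
g(9) = mex{0,1} = 2
So g(9) = 2.
By the Sprague-Grundy theorem, the Grundy value of a sum of independent games is the XOR of the component values.
Combined value = 6 ⊕ 2 = 4.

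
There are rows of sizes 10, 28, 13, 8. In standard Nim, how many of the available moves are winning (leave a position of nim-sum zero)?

1

Write each in binary and XOR column by column:
  01010  (10)
  11100  (28)
  01101  (13)
  01000  (8)
  -----
  10011  (19)
The overall nim-sum is X = 19. A row of size p has a winning move iff p XOR X < p (reduce it to p XOR X).
  10: 10 XOR 19 = 25 ≥ 10 — no move.
  28: 28 XOR 19 = 15 < 28 — winning move (to 15).
  13: 13 XOR 19 = 30 ≥ 13 — no move.
  8: 8 XOR 19 = 27 ≥ 8 — no move.
That gives 1 winning move.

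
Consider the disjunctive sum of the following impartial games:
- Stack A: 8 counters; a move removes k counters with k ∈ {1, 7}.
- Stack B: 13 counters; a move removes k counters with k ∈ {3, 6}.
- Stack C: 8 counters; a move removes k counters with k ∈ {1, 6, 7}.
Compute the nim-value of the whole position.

3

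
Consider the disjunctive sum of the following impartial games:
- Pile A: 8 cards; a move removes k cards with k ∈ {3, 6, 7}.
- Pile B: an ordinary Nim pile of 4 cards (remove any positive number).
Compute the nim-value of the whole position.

For pile A, compute g(0), g(1), … with moves {3, 6, 7}:
g(0) = mex{} = 0
g(1) = mex{} = 0
g(2) = mex{} = 0
g(3) = mex{0} = 1
g(4) = mex{0} = 1
g(5) = mex{0} = 1
g(6) = mex{0,1} = 2
g(7) = mex{0,1} = 2
g(8) = mex{0,1} = 2
So g(8) = 2.
Pile B is a plain Nim pile of size 4, so its Grundy value is 4.
By the Sprague-Grundy theorem, the Grundy value of a sum of independent games is the XOR of the component values.
Combined value = 2 XOR 4 = 6.

6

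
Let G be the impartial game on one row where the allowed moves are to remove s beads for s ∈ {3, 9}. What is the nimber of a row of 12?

0

Build the Grundy sequence with g(k) = mex{g(k−s) : s ∈ {3, 9}, s ≤ k}:
k:     0  1  2  3  4  5  6  7  8  9 10 11 12
g(k):  0  0  0  1  1  1  0  0  0  1  1  1  0
So g(12) = 0.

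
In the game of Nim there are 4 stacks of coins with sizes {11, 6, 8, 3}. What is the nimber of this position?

6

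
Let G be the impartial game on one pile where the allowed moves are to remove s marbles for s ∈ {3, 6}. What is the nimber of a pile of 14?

Build the Grundy sequence with g(k) = mex{g(k−s) : s ∈ {3, 6}, s ≤ k}:
k:     0  1  2  3  4  5  6  7  8  9 10 11 12 13 14
g(k):  0  0  0  1  1  1  2  2  2  0  0  0  1  1  1
So g(14) = 1.

1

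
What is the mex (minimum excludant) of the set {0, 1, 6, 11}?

2

The values 0, 1 are all present; 2 is the first non-negative integer missing from the set.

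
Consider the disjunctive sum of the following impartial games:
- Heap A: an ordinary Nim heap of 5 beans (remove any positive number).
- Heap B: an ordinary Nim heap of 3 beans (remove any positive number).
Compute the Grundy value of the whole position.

Heap A is a plain Nim heap of size 5, so its Grundy value is 5.
Heap B is a plain Nim heap of size 3, so its Grundy value is 3.
The value of a disjunctive sum is the nim-sum of the parts.
Combined value = 5 ⊕ 3 = 6.

6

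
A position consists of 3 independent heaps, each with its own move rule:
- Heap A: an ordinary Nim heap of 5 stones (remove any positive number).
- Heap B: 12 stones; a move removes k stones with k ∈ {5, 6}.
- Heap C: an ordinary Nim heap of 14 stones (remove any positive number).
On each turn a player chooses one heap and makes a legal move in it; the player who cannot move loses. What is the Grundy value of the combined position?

11

Heap A is a plain Nim heap of size 5, so its Grundy value is 5.
For heap B, compute g(0), g(1), … with moves {5, 6}:
k:     0  1  2  3  4  5  6  7  8  9 10 11 12
g(k):  0  0  0  0  0  1  1  1  1  1  2  0  0
So g(12) = 0.
Heap C is a plain Nim heap of size 14, so its Grundy value is 14.
The value of a disjunctive sum is the nim-sum of the parts.
Combined value = 5 ⊕ 0 ⊕ 14 = 11.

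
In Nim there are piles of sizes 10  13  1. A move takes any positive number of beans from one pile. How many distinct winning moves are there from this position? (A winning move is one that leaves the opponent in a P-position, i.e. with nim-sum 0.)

Compute the nim-sum pairwise:
10 ^ 13 = 7
7 ^ 1 = 6
The overall nim-sum is X = 6. A pile of size p has a winning move iff p XOR X < p (reduce it to p XOR X).
  10: 10 XOR 6 = 12 ≥ 10 — no move.
  13: 13 XOR 6 = 11 < 13 — winning move (to 11).
  1: 1 XOR 6 = 7 ≥ 1 — no move.
That gives 1 winning move.

1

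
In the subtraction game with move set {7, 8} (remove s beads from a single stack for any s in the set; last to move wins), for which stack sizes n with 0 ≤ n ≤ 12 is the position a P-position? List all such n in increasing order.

0, 1, 2, 3, 4, 5, 6

Build the Grundy sequence with g(k) = mex{g(k−s) : s ∈ {7, 8}, s ≤ k}:
g(0) = mex{} = 0
g(1) = mex{} = 0
g(2) = mex{} = 0
g(3) = mex{} = 0
g(4) = mex{} = 0
g(5) = mex{} = 0
g(6) = mex{} = 0
g(7) = mex{0} = 1
g(8) = mex{0} = 1
g(9) = mex{0} = 1
g(10) = mex{0} = 1
g(11) = mex{0} = 1
g(12) = mex{0} = 1
The P-positions (g = 0) in 0..12 are 0, 1, 2, 3, 4, 5, 6.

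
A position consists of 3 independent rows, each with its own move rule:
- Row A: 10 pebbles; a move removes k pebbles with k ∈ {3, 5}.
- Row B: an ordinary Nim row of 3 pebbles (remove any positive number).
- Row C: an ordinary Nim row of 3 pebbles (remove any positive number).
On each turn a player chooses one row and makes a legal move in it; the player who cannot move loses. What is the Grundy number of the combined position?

0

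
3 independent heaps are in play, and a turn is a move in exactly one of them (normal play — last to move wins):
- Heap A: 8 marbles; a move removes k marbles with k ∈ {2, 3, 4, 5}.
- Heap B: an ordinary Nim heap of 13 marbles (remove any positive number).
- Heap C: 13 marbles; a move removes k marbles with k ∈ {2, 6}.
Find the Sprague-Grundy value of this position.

Build the Grundy sequence for heap A with g(k) = mex{g(k−s) : s ∈ {2, 3, 4, 5}, s ≤ k}:
g(0) = mex{} = 0
g(1) = mex{} = 0
g(2) = mex{0} = 1
g(3) = mex{0} = 1
g(4) = mex{0,1} = 2
g(5) = mex{0,1} = 2
g(6) = mex{0,1,2} = 3
g(7) = mex{1,2} = 0
g(8) = mex{1,2,3} = 0
So g(8) = 0.
Heap B is a plain Nim heap of size 13, so its Grundy value is 13.
For heap C, compute g(0), g(1), … with moves {2, 6}:
g(0) = mex{} = 0
g(1) = mex{} = 0
g(2) = mex{0} = 1
g(3) = mex{0} = 1
g(4) = mex{1} = 0
g(5) = mex{1} = 0
g(6) = mex{0} = 1
g(7) = mex{0} = 1
g(8) = mex{1} = 0
g(9) = mex{1} = 0
g(10) = mex{0} = 1
g(11) = mex{0} = 1
g(12) = mex{1} = 0
g(13) = mex{1} = 0
So g(13) = 0.
The value of a disjunctive sum is the nim-sum of the parts.
Combined value = 0 ⊕ 13 ⊕ 0 = 13.

13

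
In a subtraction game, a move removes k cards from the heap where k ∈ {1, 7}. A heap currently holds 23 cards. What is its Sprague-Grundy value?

1

Grundy values for subtraction set {1, 7}:
k:     0  1  2  3  4  5  6  7  8  9 10 11 12 13 14 15 16 17 18 19 20 21 22 23
g(k):  0  1  0  1  0  1  0  1  0  1  0  1  0  1  0  1  0  1  0  1  0  1  0  1
So g(23) = 1.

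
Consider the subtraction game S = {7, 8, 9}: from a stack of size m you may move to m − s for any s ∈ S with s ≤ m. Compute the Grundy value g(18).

0

Grundy values for subtraction set {7, 8, 9}:
k:     0  1  2  3  4  5  6  7  8  9 10 11 12 13 14 15 16 17 18
g(k):  0  0  0  0  0  0  0  1  1  1  1  1  1  1  2  2  0  0  0
So g(18) = 0.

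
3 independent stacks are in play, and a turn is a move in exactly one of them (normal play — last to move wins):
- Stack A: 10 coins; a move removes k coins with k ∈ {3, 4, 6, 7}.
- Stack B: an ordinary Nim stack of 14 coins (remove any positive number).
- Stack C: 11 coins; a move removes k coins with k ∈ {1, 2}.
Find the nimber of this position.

12

Grundy values for stack A (subtraction set {3, 4, 6, 7}):
k:     0  1  2  3  4  5  6  7  8  9 10
g(k):  0  0  0  1  1  1  2  2  2  3  0
So g(10) = 0.
Stack B is a plain Nim stack of size 14, so its Grundy value is 14.
Grundy values for stack C (subtraction set {1, 2}):
g(0) = mex{} = 0
g(1) = mex{0} = 1
g(2) = mex{0,1} = 2
g(3) = mex{1,2} = 0
g(4) = mex{0,2} = 1
g(5) = mex{0,1} = 2
g(6) = mex{1,2} = 0
g(7) = mex{0,2} = 1
g(8) = mex{0,1} = 2
g(9) = mex{1,2} = 0
g(10) = mex{0,2} = 1
g(11) = mex{0,1} = 2
So g(11) = 2.
The value of a disjunctive sum is the nim-sum of the parts.
Combined value = 0 ⊕ 14 ⊕ 2 = 12.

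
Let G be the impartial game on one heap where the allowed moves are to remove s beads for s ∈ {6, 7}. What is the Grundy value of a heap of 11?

Compute g(0), g(1), … for moves {6, 7}:
g(0) = mex{} = 0
g(1) = mex{} = 0
g(2) = mex{} = 0
g(3) = mex{} = 0
g(4) = mex{} = 0
g(5) = mex{} = 0
g(6) = mex{0} = 1
g(7) = mex{0} = 1
g(8) = mex{0} = 1
g(9) = mex{0} = 1
g(10) = mex{0} = 1
g(11) = mex{0} = 1
So g(11) = 1.

1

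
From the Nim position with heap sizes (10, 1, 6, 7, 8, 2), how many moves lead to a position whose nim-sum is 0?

0

Write each in binary and XOR column by column:
  1010  (10)
  0001  (1)
  0110  (6)
  0111  (7)
  1000  (8)
  0010  (2)
  ----
  0000  (0)
The nim-sum is already 0, so every move leaves a nonzero nim-sum — there are no winning moves.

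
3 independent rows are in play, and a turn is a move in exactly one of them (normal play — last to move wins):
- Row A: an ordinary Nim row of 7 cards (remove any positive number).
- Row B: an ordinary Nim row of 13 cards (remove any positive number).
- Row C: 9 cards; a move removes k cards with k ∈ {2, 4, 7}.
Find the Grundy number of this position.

10

Row A is a plain Nim row of size 7, so its Grundy value is 7.
Row B is a plain Nim row of size 13, so its Grundy value is 13.
For row C, compute g(0), g(1), … with moves {2, 4, 7}:
k:     0  1  2  3  4  5  6  7  8  9
g(k):  0  0  1  1  2  2  0  3  1  0
So g(9) = 0.
The value of a disjunctive sum is the nim-sum of the parts.
Combined value = 7 ⊕ 13 ⊕ 0 = 10.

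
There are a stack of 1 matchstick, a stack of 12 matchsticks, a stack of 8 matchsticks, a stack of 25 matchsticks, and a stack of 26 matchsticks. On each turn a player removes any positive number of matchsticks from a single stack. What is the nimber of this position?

6

Nim-sum: 1 XOR 12 XOR 8 XOR 25 XOR 26 = 6.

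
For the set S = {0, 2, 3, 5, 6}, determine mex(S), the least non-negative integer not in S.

1

0 is in the set but 1 is not, so the mex is 1.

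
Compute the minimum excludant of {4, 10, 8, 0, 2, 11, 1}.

The values 0, 1, 2 are all present; 3 is the first non-negative integer missing from the set.

3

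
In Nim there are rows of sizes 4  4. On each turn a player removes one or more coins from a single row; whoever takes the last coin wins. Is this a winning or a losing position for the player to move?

Bitwise XOR of the heap sizes:
  100  (4)
  100  (4)
  ---
  000  (0)
The nim-sum is 0, so this is a P-position: the player to move is in a losing position under optimal play.

Losing position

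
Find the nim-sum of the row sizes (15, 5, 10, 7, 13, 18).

Nim-sum: 15 ⊕ 5 ⊕ 10 ⊕ 7 ⊕ 13 ⊕ 18 = 24.

24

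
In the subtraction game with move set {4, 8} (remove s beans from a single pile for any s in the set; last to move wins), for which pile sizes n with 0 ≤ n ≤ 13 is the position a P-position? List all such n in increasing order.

0, 1, 2, 3, 12, 13

Build the Grundy sequence with g(k) = mex{g(k−s) : s ∈ {4, 8}, s ≤ k}:
g(0) = mex{} = 0
g(1) = mex{} = 0
g(2) = mex{} = 0
g(3) = mex{} = 0
g(4) = mex{0} = 1
g(5) = mex{0} = 1
g(6) = mex{0} = 1
g(7) = mex{0} = 1
g(8) = mex{0,1} = 2
g(9) = mex{0,1} = 2
g(10) = mex{0,1} = 2
g(11) = mex{0,1} = 2
g(12) = mex{1,2} = 0
g(13) = mex{1,2} = 0
The P-positions (g = 0) in 0..13 are 0, 1, 2, 3, 12, 13.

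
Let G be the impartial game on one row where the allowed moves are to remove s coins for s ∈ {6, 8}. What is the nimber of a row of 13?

Compute g(0), g(1), … for moves {6, 8}:
g(0) = mex{} = 0
g(1) = mex{} = 0
g(2) = mex{} = 0
g(3) = mex{} = 0
g(4) = mex{} = 0
g(5) = mex{} = 0
g(6) = mex{0} = 1
g(7) = mex{0} = 1
g(8) = mex{0} = 1
g(9) = mex{0} = 1
g(10) = mex{0} = 1
g(11) = mex{0} = 1
g(12) = mex{0,1} = 2
g(13) = mex{0,1} = 2
So g(13) = 2.

2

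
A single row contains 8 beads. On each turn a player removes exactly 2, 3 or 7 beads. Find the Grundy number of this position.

1

Compute g(0), g(1), … for moves {2, 3, 7}:
g(0) = mex{} = 0
g(1) = mex{} = 0
g(2) = mex{0} = 1
g(3) = mex{0} = 1
g(4) = mex{0,1} = 2
g(5) = mex{1} = 0
g(6) = mex{1,2} = 0
g(7) = mex{0,2} = 1
g(8) = mex{0} = 1
So g(8) = 1.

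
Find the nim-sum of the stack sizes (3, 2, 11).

Compute the nim-sum pairwise:
3 ^ 2 = 1
1 ^ 11 = 10

10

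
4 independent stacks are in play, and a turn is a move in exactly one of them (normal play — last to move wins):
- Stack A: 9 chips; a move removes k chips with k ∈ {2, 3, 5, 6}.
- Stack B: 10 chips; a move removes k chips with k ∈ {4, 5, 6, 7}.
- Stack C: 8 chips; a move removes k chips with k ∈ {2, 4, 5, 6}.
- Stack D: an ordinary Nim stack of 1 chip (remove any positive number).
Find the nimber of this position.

3

Grundy values for stack A (subtraction set {2, 3, 5, 6}):
k:     0  1  2  3  4  5  6  7  8  9
g(k):  0  0  1  1  2  2  3  3  0  0
So g(9) = 0.
Build the Grundy sequence for stack B with g(k) = mex{g(k−s) : s ∈ {4, 5, 6, 7}, s ≤ k}:
g(0) = mex{} = 0
g(1) = mex{} = 0
g(2) = mex{} = 0
g(3) = mex{} = 0
g(4) = mex{0} = 1
g(5) = mex{0} = 1
g(6) = mex{0} = 1
g(7) = mex{0} = 1
g(8) = mex{0,1} = 2
g(9) = mex{0,1} = 2
g(10) = mex{0,1} = 2
So g(10) = 2.
Build the Grundy sequence for stack C with g(k) = mex{g(k−s) : s ∈ {2, 4, 5, 6}, s ≤ k}:
k:     0  1  2  3  4  5  6  7  8
g(k):  0  0  1  1  2  2  3  3  0
So g(8) = 0.
Stack D is a plain Nim stack of size 1, so its Grundy value is 1.
The value of a disjunctive sum is the nim-sum of the parts.
Combined value = 0 XOR 2 XOR 0 XOR 1 = 3.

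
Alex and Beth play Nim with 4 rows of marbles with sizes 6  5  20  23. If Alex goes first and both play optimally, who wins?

In binary:
  00110  (6)
  00101  (5)
  10100  (20)
  10111  (23)
  -----
  00000  (0)
The nim-sum is 0, so this is a P-position: the player to move is in a losing position under optimal play; Alex is about to move from it and so loses — Beth wins.

Beth wins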